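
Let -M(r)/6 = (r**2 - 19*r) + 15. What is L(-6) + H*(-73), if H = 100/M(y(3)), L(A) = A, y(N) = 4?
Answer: -892/27 ≈ -33.037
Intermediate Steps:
M(r) = -90 - 6*r**2 + 114*r (M(r) = -6*((r**2 - 19*r) + 15) = -6*(15 + r**2 - 19*r) = -90 - 6*r**2 + 114*r)
H = 10/27 (H = 100/(-90 - 6*4**2 + 114*4) = 100/(-90 - 6*16 + 456) = 100/(-90 - 96 + 456) = 100/270 = 100*(1/270) = 10/27 ≈ 0.37037)
L(-6) + H*(-73) = -6 + (10/27)*(-73) = -6 - 730/27 = -892/27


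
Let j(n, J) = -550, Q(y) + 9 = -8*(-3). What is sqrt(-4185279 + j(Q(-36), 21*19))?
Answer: I*sqrt(4185829) ≈ 2045.9*I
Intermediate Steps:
Q(y) = 15 (Q(y) = -9 - 8*(-3) = -9 + 24 = 15)
sqrt(-4185279 + j(Q(-36), 21*19)) = sqrt(-4185279 - 550) = sqrt(-4185829) = I*sqrt(4185829)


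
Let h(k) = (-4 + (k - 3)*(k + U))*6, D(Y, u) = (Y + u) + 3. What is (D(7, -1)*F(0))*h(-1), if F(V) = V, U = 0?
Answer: 0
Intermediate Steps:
D(Y, u) = 3 + Y + u
h(k) = -24 + 6*k*(-3 + k) (h(k) = (-4 + (k - 3)*(k + 0))*6 = (-4 + (-3 + k)*k)*6 = (-4 + k*(-3 + k))*6 = -24 + 6*k*(-3 + k))
(D(7, -1)*F(0))*h(-1) = ((3 + 7 - 1)*0)*(-24 - 18*(-1) + 6*(-1)**2) = (9*0)*(-24 + 18 + 6*1) = 0*(-24 + 18 + 6) = 0*0 = 0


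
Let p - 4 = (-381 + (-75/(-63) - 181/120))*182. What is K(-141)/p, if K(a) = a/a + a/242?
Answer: -1010/167937957 ≈ -6.0141e-6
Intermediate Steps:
K(a) = 1 + a/242 (K(a) = 1 + a*(1/242) = 1 + a/242)
p = -1387917/20 (p = 4 + (-381 + (-75/(-63) - 181/120))*182 = 4 + (-381 + (-75*(-1/63) - 181*1/120))*182 = 4 + (-381 + (25/21 - 181/120))*182 = 4 + (-381 - 89/280)*182 = 4 - 106769/280*182 = 4 - 1387997/20 = -1387917/20 ≈ -69396.)
K(-141)/p = (1 + (1/242)*(-141))/(-1387917/20) = (1 - 141/242)*(-20/1387917) = (101/242)*(-20/1387917) = -1010/167937957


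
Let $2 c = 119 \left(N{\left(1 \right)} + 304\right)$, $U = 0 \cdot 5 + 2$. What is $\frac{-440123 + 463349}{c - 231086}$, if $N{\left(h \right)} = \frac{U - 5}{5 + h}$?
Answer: $- \frac{30968}{284037} \approx -0.10903$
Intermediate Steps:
$U = 2$ ($U = 0 + 2 = 2$)
$N{\left(h \right)} = - \frac{3}{5 + h}$ ($N{\left(h \right)} = \frac{2 - 5}{5 + h} = - \frac{3}{5 + h}$)
$c = \frac{72233}{4}$ ($c = \frac{119 \left(- \frac{3}{5 + 1} + 304\right)}{2} = \frac{119 \left(- \frac{3}{6} + 304\right)}{2} = \frac{119 \left(\left(-3\right) \frac{1}{6} + 304\right)}{2} = \frac{119 \left(- \frac{1}{2} + 304\right)}{2} = \frac{119 \cdot \frac{607}{2}}{2} = \frac{1}{2} \cdot \frac{72233}{2} = \frac{72233}{4} \approx 18058.0$)
$\frac{-440123 + 463349}{c - 231086} = \frac{-440123 + 463349}{\frac{72233}{4} - 231086} = \frac{23226}{- \frac{852111}{4}} = 23226 \left(- \frac{4}{852111}\right) = - \frac{30968}{284037}$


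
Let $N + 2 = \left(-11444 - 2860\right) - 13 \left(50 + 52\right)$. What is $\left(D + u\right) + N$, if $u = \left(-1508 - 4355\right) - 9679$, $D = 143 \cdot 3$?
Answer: $-30745$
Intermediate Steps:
$D = 429$
$u = -15542$ ($u = -5863 - 9679 = -15542$)
$N = -15632$ ($N = -2 - \left(14304 + 13 \left(50 + 52\right)\right) = -2 - 15630 = -15632$)
$\left(D + u\right) + N = \left(429 - 15542\right) - 15632 = -15113 - 15632 = -30745$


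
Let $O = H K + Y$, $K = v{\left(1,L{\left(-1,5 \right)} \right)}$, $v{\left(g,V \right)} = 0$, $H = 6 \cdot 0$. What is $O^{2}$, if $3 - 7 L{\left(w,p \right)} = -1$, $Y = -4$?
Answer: $16$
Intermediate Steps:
$H = 0$
$L{\left(w,p \right)} = \frac{4}{7}$ ($L{\left(w,p \right)} = \frac{3}{7} - - \frac{1}{7} = \frac{3}{7} + \frac{1}{7} = \frac{4}{7}$)
$K = 0$
$O = -4$ ($O = 0 \cdot 0 - 4 = 0 - 4 = -4$)
$O^{2} = \left(-4\right)^{2} = 16$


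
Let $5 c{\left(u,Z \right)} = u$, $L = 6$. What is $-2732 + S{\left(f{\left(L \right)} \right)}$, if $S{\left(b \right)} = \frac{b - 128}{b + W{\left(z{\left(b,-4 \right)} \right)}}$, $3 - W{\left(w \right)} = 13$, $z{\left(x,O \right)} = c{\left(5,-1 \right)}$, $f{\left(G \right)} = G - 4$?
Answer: $- \frac{10865}{4} \approx -2716.3$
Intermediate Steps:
$c{\left(u,Z \right)} = \frac{u}{5}$
$f{\left(G \right)} = -4 + G$
$z{\left(x,O \right)} = 1$ ($z{\left(x,O \right)} = \frac{1}{5} \cdot 5 = 1$)
$W{\left(w \right)} = -10$ ($W{\left(w \right)} = 3 - 13 = -10$)
$S{\left(b \right)} = \frac{-128 + b}{-10 + b}$ ($S{\left(b \right)} = \frac{b - 128}{b - 10} = \frac{-128 + b}{-10 + b}$)
$-2732 + S{\left(f{\left(L \right)} \right)} = -2732 + \frac{-128 + \left(-4 + 6\right)}{-10 + \left(-4 + 6\right)} = -2732 + \frac{-128 + 2}{-10 + 2} = -2732 + \frac{1}{-8} \left(-126\right) = -2732 - - \frac{63}{4} = -2732 + \frac{63}{4} = - \frac{10865}{4}$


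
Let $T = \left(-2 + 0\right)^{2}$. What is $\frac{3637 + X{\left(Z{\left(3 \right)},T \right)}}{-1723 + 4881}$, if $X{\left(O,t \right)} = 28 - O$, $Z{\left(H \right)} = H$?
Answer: $\frac{1831}{1579} \approx 1.1596$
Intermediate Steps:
$T = 4$ ($T = \left(-2\right)^{2} = 4$)
$\frac{3637 + X{\left(Z{\left(3 \right)},T \right)}}{-1723 + 4881} = \frac{3637 + \left(28 - 3\right)}{-1723 + 4881} = \frac{3637 + \left(28 - 3\right)}{3158} = \left(3637 + 25\right) \frac{1}{3158} = 3662 \cdot \frac{1}{3158} = \frac{1831}{1579}$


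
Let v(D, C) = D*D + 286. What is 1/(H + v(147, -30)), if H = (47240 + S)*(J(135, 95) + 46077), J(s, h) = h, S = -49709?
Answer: -1/113976773 ≈ -8.7737e-9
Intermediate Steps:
v(D, C) = 286 + D² (v(D, C) = D² + 286 = 286 + D²)
H = -113998668 (H = (47240 - 49709)*(95 + 46077) = -2469*46172 = -113998668)
1/(H + v(147, -30)) = 1/(-113998668 + (286 + 147²)) = 1/(-113998668 + (286 + 21609)) = 1/(-113998668 + 21895) = 1/(-113976773) = -1/113976773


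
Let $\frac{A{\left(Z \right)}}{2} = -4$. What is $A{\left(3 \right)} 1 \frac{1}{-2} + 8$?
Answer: $12$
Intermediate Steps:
$A{\left(Z \right)} = -8$ ($A{\left(Z \right)} = 2 \left(-4\right) = -8$)
$A{\left(3 \right)} 1 \frac{1}{-2} + 8 = - 8 \cdot 1 \frac{1}{-2} + 8 = - 8 \cdot 1 \left(- \frac{1}{2}\right) + 8 = \left(-8\right) \left(- \frac{1}{2}\right) + 8 = 4 + 8 = 12$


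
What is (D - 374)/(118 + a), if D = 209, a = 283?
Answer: -165/401 ≈ -0.41147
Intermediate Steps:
(D - 374)/(118 + a) = (209 - 374)/(118 + 283) = -165/401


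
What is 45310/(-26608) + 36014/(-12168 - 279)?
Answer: -761117041/165594888 ≈ -4.5963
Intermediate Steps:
45310/(-26608) + 36014/(-12168 - 279) = 45310*(-1/26608) + 36014/(-12447) = -22655/13304 + 36014*(-1/12447) = -22655/13304 - 36014/12447 = -761117041/165594888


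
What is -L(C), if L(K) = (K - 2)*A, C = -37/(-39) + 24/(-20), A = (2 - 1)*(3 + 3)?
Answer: 878/65 ≈ 13.508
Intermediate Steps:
A = 6 (A = 1*6 = 6)
C = -49/195 (C = -37*(-1/39) + 24*(-1/20) = 37/39 - 6/5 = -49/195 ≈ -0.25128)
L(K) = -12 + 6*K (L(K) = (K - 2)*6 = (-2 + K)*6 = -12 + 6*K)
-L(C) = -(-12 + 6*(-49/195)) = -(-12 - 98/65) = -1*(-878/65) = 878/65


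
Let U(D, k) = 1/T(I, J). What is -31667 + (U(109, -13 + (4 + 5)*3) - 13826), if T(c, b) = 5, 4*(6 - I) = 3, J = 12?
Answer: -227464/5 ≈ -45493.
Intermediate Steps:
I = 21/4 (I = 6 - ¼*3 = 6 - ¾ = 21/4 ≈ 5.2500)
U(D, k) = ⅕ (U(D, k) = 1/5 = ⅕)
-31667 + (U(109, -13 + (4 + 5)*3) - 13826) = -31667 + (⅕ - 13826) = -31667 - 69129/5 = -227464/5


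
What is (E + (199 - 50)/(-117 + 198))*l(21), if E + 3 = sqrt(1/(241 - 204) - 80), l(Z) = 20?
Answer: -1880/81 + 20*I*sqrt(109483)/37 ≈ -23.21 + 178.86*I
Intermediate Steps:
E = -3 + I*sqrt(109483)/37 (E = -3 + sqrt(1/(241 - 204) - 80) = -3 + sqrt(1/37 - 80) = -3 + sqrt(-2959/37) = -3 + I*sqrt(109483)/37 ≈ -3.0 + 8.9428*I)
(E + (199 - 50)/(-117 + 198))*l(21) = ((-3 + I*sqrt(109483)/37) + (199 - 50)/(-117 + 198))*20 = ((-3 + I*sqrt(109483)/37) + 149/81)*20 = (-94/81 + I*sqrt(109483)/37)*20 = -1880/81 + 20*I*sqrt(109483)/37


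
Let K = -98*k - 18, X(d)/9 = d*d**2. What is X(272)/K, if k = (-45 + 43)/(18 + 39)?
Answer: -5161715712/415 ≈ -1.2438e+7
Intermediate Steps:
k = -2/57 ≈ -0.035088
X(d) = 9*d**3 (X(d) = 9*(d*d**2) = 9*d**3)
K = -830/57 (K = -98*(-2/57) - 18 = 196/57 - 18 = -830/57 ≈ -14.561)
X(272)/K = (9*272**3)/(-830/57) = (9*20123648)*(-57/830) = 181112832*(-57/830) = -5161715712/415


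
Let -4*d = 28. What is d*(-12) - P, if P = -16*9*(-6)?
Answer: -780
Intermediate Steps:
d = -7 (d = -1/4*28 = -7)
P = 864 (P = -144*(-6) = 864)
d*(-12) - P = -7*(-12) - 1*864 = 84 - 864 = -780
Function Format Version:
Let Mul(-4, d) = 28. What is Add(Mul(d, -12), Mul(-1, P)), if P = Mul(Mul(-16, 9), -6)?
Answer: -780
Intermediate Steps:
d = -7 (d = Mul(Rational(-1, 4), 28) = -7)
P = 864 (P = Mul(-144, -6) = 864)
Add(Mul(d, -12), Mul(-1, P)) = Add(Mul(-7, -12), Mul(-1, 864)) = Add(84, -864) = -780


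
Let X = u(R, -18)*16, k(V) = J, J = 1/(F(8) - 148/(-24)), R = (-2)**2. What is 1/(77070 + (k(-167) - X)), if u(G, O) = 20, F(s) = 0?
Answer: 37/2839756 ≈ 1.3029e-5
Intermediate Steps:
R = 4
J = 6/37 (J = 1/(0 - 148/(-24)) = 1/(0 - 148*(-1/24)) = 1/(0 + 37/6) = 1/(37/6) = 6/37 ≈ 0.16216)
k(V) = 6/37
X = 320 (X = 20*16 = 320)
1/(77070 + (k(-167) - X)) = 1/(77070 + (6/37 - 1*320)) = 1/(77070 + (6/37 - 320)) = 1/(77070 - 11834/37) = 1/(2839756/37) = 37/2839756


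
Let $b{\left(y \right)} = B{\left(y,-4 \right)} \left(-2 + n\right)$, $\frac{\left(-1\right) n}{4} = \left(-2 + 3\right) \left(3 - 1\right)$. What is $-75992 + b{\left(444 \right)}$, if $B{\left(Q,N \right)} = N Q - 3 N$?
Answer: $-58352$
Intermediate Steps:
$B{\left(Q,N \right)} = - 3 N + N Q$
$n = -8$ ($n = - 4 \left(-2 + 3\right) \left(3 - 1\right) = - 4 \cdot 1 \cdot 2 = \left(-4\right) 2 = -8$)
$b{\left(y \right)} = -120 + 40 y$ ($b{\left(y \right)} = - 4 \left(-3 + y\right) \left(-2 - 8\right) = \left(12 - 4 y\right) \left(-10\right) = -120 + 40 y$)
$-75992 + b{\left(444 \right)} = -75992 + \left(-120 + 40 \cdot 444\right) = -75992 + \left(-120 + 17760\right) = -75992 + 17640 = -58352$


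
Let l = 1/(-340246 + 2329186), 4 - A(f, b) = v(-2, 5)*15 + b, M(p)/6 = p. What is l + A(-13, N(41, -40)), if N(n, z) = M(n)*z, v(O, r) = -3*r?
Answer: 20026636861/1988940 ≈ 10069.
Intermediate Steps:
M(p) = 6*p
N(n, z) = 6*n*z (N(n, z) = (6*n)*z = 6*n*z)
A(f, b) = 229 - b (A(f, b) = 4 - (-3*5*15 + b) = 4 - (-15*15 + b) = 4 - (-225 + b) = 4 + (225 - b) = 229 - b)
l = 1/1988940 ≈ 5.0278e-7
l + A(-13, N(41, -40)) = 1/1988940 + (229 - 6*41*(-40)) = 1/1988940 + (229 - 1*(-9840)) = 1/1988940 + (229 + 9840) = 1/1988940 + 10069 = 20026636861/1988940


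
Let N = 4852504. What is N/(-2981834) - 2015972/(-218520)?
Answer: 618865584821/81448795710 ≈ 7.5982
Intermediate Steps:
N/(-2981834) - 2015972/(-218520) = 4852504/(-2981834) - 2015972/(-218520) = 4852504*(-1/2981834) - 2015972*(-1/218520) = -2426252/1490917 + 503993/54630 = 618865584821/81448795710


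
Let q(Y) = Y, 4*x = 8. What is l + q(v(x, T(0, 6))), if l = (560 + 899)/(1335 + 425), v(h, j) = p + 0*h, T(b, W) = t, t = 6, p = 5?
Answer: 10259/1760 ≈ 5.8290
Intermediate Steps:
x = 2 (x = (1/4)*8 = 2)
T(b, W) = 6
v(h, j) = 5 (v(h, j) = 5 + 0*h = 5 + 0 = 5)
l = 1459/1760 ≈ 0.82898
l + q(v(x, T(0, 6))) = 1459/1760 + 5 = 10259/1760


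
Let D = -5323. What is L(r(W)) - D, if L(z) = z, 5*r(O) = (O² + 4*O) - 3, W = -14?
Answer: 26752/5 ≈ 5350.4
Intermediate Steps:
r(O) = -⅗ + O²/5 + 4*O/5 (r(O) = ((O² + 4*O) - 3)/5 = (-3 + O² + 4*O)/5 = -⅗ + O²/5 + 4*O/5)
L(r(W)) - D = (-⅗ + (⅕)*(-14)² + (⅘)*(-14)) - 1*(-5323) = (-⅗ + (⅕)*196 - 56/5) + 5323 = (-⅗ + 196/5 - 56/5) + 5323 = 137/5 + 5323 = 26752/5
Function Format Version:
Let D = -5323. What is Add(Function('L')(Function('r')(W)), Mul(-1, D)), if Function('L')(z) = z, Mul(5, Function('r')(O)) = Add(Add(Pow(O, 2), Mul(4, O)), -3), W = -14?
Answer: Rational(26752, 5) ≈ 5350.4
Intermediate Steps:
Function('r')(O) = Add(Rational(-3, 5), Mul(Rational(1, 5), Pow(O, 2)), Mul(Rational(4, 5), O)) (Function('r')(O) = Mul(Rational(1, 5), Add(Add(Pow(O, 2), Mul(4, O)), -3)) = Mul(Rational(1, 5), Add(-3, Pow(O, 2), Mul(4, O))) = Add(Rational(-3, 5), Mul(Rational(1, 5), Pow(O, 2)), Mul(Rational(4, 5), O)))
Add(Function('L')(Function('r')(W)), Mul(-1, D)) = Add(Add(Rational(-3, 5), Mul(Rational(1, 5), Pow(-14, 2)), Mul(Rational(4, 5), -14)), Mul(-1, -5323)) = Add(Add(Rational(-3, 5), Mul(Rational(1, 5), 196), Rational(-56, 5)), 5323) = Add(Add(Rational(-3, 5), Rational(196, 5), Rational(-56, 5)), 5323) = Add(Rational(137, 5), 5323) = Rational(26752, 5)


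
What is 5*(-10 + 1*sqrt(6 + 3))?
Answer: -35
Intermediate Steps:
5*(-10 + 1*sqrt(6 + 3)) = 5*(-10 + 1*sqrt(9)) = 5*(-10 + 1*3) = 5*(-10 + 3) = 5*(-7) = -35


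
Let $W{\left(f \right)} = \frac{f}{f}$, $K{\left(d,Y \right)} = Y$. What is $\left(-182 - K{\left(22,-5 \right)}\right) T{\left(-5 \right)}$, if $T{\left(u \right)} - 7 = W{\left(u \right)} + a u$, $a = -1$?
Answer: $-2301$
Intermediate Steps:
$W{\left(f \right)} = 1$
$T{\left(u \right)} = 8 - u$ ($T{\left(u \right)} = 7 - \left(-1 + u\right) = 8 - u$)
$\left(-182 - K{\left(22,-5 \right)}\right) T{\left(-5 \right)} = \left(-182 - -5\right) \left(8 - -5\right) = \left(-182 + 5\right) \left(8 + 5\right) = \left(-177\right) 13 = -2301$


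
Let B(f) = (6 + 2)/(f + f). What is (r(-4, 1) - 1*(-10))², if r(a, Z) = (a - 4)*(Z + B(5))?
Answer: 484/25 ≈ 19.360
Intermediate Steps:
B(f) = 4/f (B(f) = 8/((2*f)) = 8*(1/(2*f)) = 4/f)
r(a, Z) = (-4 + a)*(⅘ + Z) (r(a, Z) = (a - 4)*(Z + 4/5) = (-4 + a)*(Z + 4*(⅕)) = (-4 + a)*(Z + ⅘) = (-4 + a)*(⅘ + Z))
(r(-4, 1) - 1*(-10))² = ((-16/5 - 4*1 + (⅘)*(-4) + 1*(-4)) - 1*(-10))² = ((-16/5 - 4 - 16/5 - 4) + 10)² = (-72/5 + 10)² = (-22/5)² = 484/25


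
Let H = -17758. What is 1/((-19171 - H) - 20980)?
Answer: -1/22393 ≈ -4.4657e-5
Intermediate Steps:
1/((-19171 - H) - 20980) = 1/((-19171 - 1*(-17758)) - 20980) = 1/((-19171 + 17758) - 20980) = 1/(-1413 - 20980) = 1/(-22393) = -1/22393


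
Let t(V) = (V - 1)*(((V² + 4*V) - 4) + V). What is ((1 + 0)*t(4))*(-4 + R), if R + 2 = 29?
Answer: 2208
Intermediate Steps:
R = 27 (R = -2 + 29 = 27)
t(V) = (-1 + V)*(-4 + V² + 5*V) (t(V) = (-1 + V)*((-4 + V² + 4*V) + V) = (-1 + V)*(-4 + V² + 5*V))
((1 + 0)*t(4))*(-4 + R) = ((1 + 0)*(4 + 4³ - 9*4 + 4*4²))*(-4 + 27) = (1*(4 + 64 - 36 + 4*16))*23 = (1*(4 + 64 - 36 + 64))*23 = (1*96)*23 = 96*23 = 2208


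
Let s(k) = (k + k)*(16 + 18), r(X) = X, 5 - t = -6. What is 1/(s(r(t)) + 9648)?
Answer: 1/10396 ≈ 9.6191e-5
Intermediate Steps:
t = 11 (t = 5 - 1*(-6) = 5 + 6 = 11)
s(k) = 68*k (s(k) = (2*k)*34 = 68*k)
1/(s(r(t)) + 9648) = 1/(68*11 + 9648) = 1/(748 + 9648) = 1/10396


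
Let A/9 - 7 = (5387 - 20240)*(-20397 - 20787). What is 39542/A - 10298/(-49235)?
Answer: 56696078542408/271056086022285 ≈ 0.20917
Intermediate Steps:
A = 5505353631 (A = 63 + 9*((5387 - 20240)*(-20397 - 20787)) = 63 + 9*(-14853*(-41184)) = 63 + 9*611705952 = 63 + 5505353568 = 5505353631)
39542/A - 10298/(-49235) = 39542/5505353631 - 10298/(-49235) = 39542*(1/5505353631) - 10298*(-1/49235) = 39542/5505353631 + 10298/49235 = 56696078542408/271056086022285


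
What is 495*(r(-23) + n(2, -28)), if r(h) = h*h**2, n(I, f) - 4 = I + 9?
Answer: -6015240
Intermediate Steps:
n(I, f) = 13 + I (n(I, f) = 4 + (I + 9) = 4 + (9 + I) = 13 + I)
r(h) = h**3
495*(r(-23) + n(2, -28)) = 495*((-23)**3 + (13 + 2)) = 495*(-12167 + 15) = 495*(-12152) = -6015240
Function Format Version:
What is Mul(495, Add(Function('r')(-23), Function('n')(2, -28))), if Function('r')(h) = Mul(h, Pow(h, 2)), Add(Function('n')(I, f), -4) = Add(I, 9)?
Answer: -6015240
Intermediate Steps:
Function('n')(I, f) = Add(13, I) (Function('n')(I, f) = Add(4, Add(I, 9)) = Add(4, Add(9, I)) = Add(13, I))
Function('r')(h) = Pow(h, 3)
Mul(495, Add(Function('r')(-23), Function('n')(2, -28))) = Mul(495, Add(Pow(-23, 3), Add(13, 2))) = Mul(495, Add(-12167, 15)) = Mul(495, -12152) = -6015240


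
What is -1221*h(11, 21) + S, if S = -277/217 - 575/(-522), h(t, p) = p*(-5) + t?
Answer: 13000890257/113274 ≈ 1.1477e+5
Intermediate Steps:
h(t, p) = t - 5*p (h(t, p) = -5*p + t = t - 5*p)
S = -19819/113274 (S = -277*1/217 - 575*(-1/522) = -277/217 + 575/522 = -19819/113274 ≈ -0.17497)
-1221*h(11, 21) + S = -1221*(11 - 5*21) - 19819/113274 = -1221*(11 - 105) - 19819/113274 = -1221*(-94) - 19819/113274 = 114774 - 19819/113274 = 13000890257/113274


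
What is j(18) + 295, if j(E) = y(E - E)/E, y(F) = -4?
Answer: 2653/9 ≈ 294.78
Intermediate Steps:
j(E) = -4/E
j(18) + 295 = -4/18 + 295 = -4*1/18 + 295 = -2/9 + 295 = 2653/9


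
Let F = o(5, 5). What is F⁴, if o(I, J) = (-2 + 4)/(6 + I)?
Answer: 16/14641 ≈ 0.0010928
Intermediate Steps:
o(I, J) = 2/(6 + I)
F = 2/11 (F = 2/(6 + 5) = 2/11 ≈ 0.18182)
F⁴ = (2/11)⁴ = 16/14641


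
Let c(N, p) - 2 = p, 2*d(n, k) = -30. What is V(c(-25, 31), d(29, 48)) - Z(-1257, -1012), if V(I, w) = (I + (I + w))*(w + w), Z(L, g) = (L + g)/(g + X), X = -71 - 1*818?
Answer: -2910799/1901 ≈ -1531.2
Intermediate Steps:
d(n, k) = -15 (d(n, k) = (1/2)*(-30) = -15)
X = -889 (X = -71 - 818 = -889)
Z(L, g) = (L + g)/(-889 + g) (Z(L, g) = (L + g)/(g - 889) = (L + g)/(-889 + g))
c(N, p) = 2 + p
V(I, w) = 2*w*(w + 2*I) (V(I, w) = (w + 2*I)*(2*w) = 2*w*(w + 2*I))
V(c(-25, 31), d(29, 48)) - Z(-1257, -1012) = 2*(-15)*(-15 + 2*(2 + 31)) - (-1257 - 1012)/(-889 - 1012) = 2*(-15)*(-15 + 2*33) - (-2269)/(-1901) = 2*(-15)*(-15 + 66) - (-1)*(-2269)/1901 = 2*(-15)*51 - 1*2269/1901 = -1530 - 2269/1901 = -2910799/1901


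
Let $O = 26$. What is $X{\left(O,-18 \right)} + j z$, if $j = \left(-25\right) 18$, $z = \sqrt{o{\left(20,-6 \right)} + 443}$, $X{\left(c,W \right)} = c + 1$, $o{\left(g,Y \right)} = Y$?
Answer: $27 - 450 \sqrt{437} \approx -9380.0$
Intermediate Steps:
$X{\left(c,W \right)} = 1 + c$
$z = \sqrt{437}$ ($z = \sqrt{-6 + 443} = \sqrt{437} \approx 20.905$)
$j = -450$
$X{\left(O,-18 \right)} + j z = \left(1 + 26\right) - 450 \sqrt{437} = 27 - 450 \sqrt{437}$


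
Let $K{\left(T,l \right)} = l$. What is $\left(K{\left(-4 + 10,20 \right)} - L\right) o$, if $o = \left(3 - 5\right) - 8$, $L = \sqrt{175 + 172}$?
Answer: $-200 + 10 \sqrt{347} \approx -13.721$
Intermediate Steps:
$L = \sqrt{347} \approx 18.628$
$o = -10$ ($o = -2 - 8 = -10$)
$\left(K{\left(-4 + 10,20 \right)} - L\right) o = \left(20 - \sqrt{347}\right) \left(-10\right) = -200 + 10 \sqrt{347}$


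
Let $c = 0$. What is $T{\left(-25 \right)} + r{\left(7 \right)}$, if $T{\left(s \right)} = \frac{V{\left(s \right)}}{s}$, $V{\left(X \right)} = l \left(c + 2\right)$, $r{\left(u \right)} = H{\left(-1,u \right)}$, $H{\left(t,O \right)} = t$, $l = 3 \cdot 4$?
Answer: $- \frac{49}{25} \approx -1.96$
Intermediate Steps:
$l = 12$
$r{\left(u \right)} = -1$
$V{\left(X \right)} = 24$ ($V{\left(X \right)} = 12 \left(0 + 2\right) = 12 \cdot 2 = 24$)
$T{\left(s \right)} = \frac{24}{s}$
$T{\left(-25 \right)} + r{\left(7 \right)} = \frac{24}{-25} - 1 = 24 \left(- \frac{1}{25}\right) - 1 = - \frac{24}{25} - 1 = - \frac{49}{25}$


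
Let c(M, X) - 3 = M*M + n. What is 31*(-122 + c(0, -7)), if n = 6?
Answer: -3503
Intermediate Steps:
c(M, X) = 9 + M² (c(M, X) = 3 + (M*M + 6) = 3 + (M² + 6) = 3 + (6 + M²) = 9 + M²)
31*(-122 + c(0, -7)) = 31*(-122 + (9 + 0²)) = 31*(-122 + (9 + 0)) = 31*(-122 + 9) = 31*(-113) = -3503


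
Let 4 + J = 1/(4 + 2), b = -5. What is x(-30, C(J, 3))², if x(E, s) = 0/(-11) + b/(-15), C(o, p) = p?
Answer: ⅑ ≈ 0.11111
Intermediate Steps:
J = -23/6 (J = -4 + 1/(4 + 2) = -4 + 1/6 = -4 + ⅙ = -23/6 ≈ -3.8333)
x(E, s) = ⅓ (x(E, s) = 0/(-11) - 5/(-15) = 0*(-1/11) - 5*(-1/15) = 0 + ⅓ = ⅓)
x(-30, C(J, 3))² = (⅓)² = ⅑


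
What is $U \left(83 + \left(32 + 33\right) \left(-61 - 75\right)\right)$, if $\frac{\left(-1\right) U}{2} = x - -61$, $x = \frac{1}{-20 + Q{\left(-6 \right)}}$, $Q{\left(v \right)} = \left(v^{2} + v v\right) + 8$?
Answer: $\frac{10686459}{10} \approx 1.0686 \cdot 10^{6}$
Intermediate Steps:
$Q{\left(v \right)} = 8 + 2 v^{2}$ ($Q{\left(v \right)} = \left(v^{2} + v^{2}\right) + 8 = 2 v^{2} + 8 = 8 + 2 v^{2}$)
$x = \frac{1}{60}$ ($x = \frac{1}{-20 + \left(8 + 2 \left(-6\right)^{2}\right)} = \frac{1}{-20 + \left(8 + 2 \cdot 36\right)} = \frac{1}{-20 + \left(8 + 72\right)} = \frac{1}{-20 + 80} = \frac{1}{60} \approx 0.016667$)
$U = - \frac{3661}{30}$ ($U = - 2 \left(\frac{1}{60} - -61\right) = - 2 \left(\frac{1}{60} + 61\right) = \left(-2\right) \frac{3661}{60} = - \frac{3661}{30} \approx -122.03$)
$U \left(83 + \left(32 + 33\right) \left(-61 - 75\right)\right) = - \frac{3661 \left(83 + \left(32 + 33\right) \left(-61 - 75\right)\right)}{30} = - \frac{3661 \left(83 + 65 \left(-136\right)\right)}{30} = - \frac{3661 \left(83 - 8840\right)}{30} = \left(- \frac{3661}{30}\right) \left(-8757\right) = \frac{10686459}{10}$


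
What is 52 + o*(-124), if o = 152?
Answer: -18796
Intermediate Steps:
52 + o*(-124) = 52 + 152*(-124) = 52 - 18848 = -18796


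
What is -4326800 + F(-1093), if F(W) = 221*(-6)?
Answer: -4328126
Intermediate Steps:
F(W) = -1326
-4326800 + F(-1093) = -4326800 - 1326 = -4328126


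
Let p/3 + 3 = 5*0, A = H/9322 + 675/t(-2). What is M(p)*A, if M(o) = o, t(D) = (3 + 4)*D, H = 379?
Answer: 14145849/32627 ≈ 433.56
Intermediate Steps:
t(D) = 7*D
A = -1571761/32627 (A = 379/9322 + 675/((7*(-2))) = 379*(1/9322) + 675/(-14) = 379/9322 + 675*(-1/14) = 379/9322 - 675/14 = -1571761/32627 ≈ -48.174)
p = -9 (p = -9 + 3*(5*0) = -9 + 3*0 = -9 + 0 = -9)
M(p)*A = -9*(-1571761/32627) = 14145849/32627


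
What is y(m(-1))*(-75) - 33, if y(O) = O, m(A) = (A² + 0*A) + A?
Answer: -33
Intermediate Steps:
m(A) = A + A² (m(A) = (A² + 0) + A = A² + A = A + A²)
y(m(-1))*(-75) - 33 = -(1 - 1)*(-75) - 33 = -1*0*(-75) - 33 = 0*(-75) - 33 = 0 - 33 = -33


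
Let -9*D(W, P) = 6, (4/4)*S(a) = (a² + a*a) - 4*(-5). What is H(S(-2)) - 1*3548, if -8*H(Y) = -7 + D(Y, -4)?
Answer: -85129/24 ≈ -3547.0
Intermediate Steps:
S(a) = 20 + 2*a² (S(a) = (a² + a*a) - 4*(-5) = (a² + a²) + 20 = 2*a² + 20 = 20 + 2*a²)
D(W, P) = -⅔ (D(W, P) = -⅑*6 = -⅔)
H(Y) = 23/24 (H(Y) = -(-7 - ⅔)/8 = -⅛*(-23/3) = 23/24)
H(S(-2)) - 1*3548 = 23/24 - 1*3548 = 23/24 - 3548 = -85129/24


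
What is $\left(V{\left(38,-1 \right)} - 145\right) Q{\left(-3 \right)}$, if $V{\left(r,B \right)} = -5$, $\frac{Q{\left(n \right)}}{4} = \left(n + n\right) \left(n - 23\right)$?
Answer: $-93600$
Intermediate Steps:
$Q{\left(n \right)} = 8 n \left(-23 + n\right)$ ($Q{\left(n \right)} = 4 \left(n + n\right) \left(n - 23\right) = 4 \cdot 2 n \left(-23 + n\right) = 8 n \left(-23 + n\right)$)
$\left(V{\left(38,-1 \right)} - 145\right) Q{\left(-3 \right)} = \left(-5 - 145\right) 8 \left(-3\right) \left(-23 - 3\right) = - 150 \cdot 8 \left(-3\right) \left(-26\right) = \left(-150\right) 624 = -93600$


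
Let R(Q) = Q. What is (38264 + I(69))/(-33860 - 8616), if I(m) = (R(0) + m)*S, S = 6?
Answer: -19339/21238 ≈ -0.91058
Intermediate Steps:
I(m) = 6*m (I(m) = (0 + m)*6 = m*6 = 6*m)
(38264 + I(69))/(-33860 - 8616) = (38264 + 6*69)/(-33860 - 8616) = (38264 + 414)/(-42476) = 38678*(-1/42476) = -19339/21238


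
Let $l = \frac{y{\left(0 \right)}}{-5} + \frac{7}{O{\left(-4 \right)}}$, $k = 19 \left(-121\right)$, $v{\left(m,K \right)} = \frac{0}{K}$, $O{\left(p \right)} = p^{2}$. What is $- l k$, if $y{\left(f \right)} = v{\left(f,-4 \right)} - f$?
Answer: $\frac{16093}{16} \approx 1005.8$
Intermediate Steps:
$v{\left(m,K \right)} = 0$
$y{\left(f \right)} = - f$ ($y{\left(f \right)} = 0 - f = - f$)
$k = -2299$
$l = \frac{7}{16}$ ($l = \frac{\left(-1\right) 0}{-5} + \frac{7}{\left(-4\right)^{2}} = 0 \left(- \frac{1}{5}\right) + \frac{7}{16} = 0 + 7 \cdot \frac{1}{16} = 0 + \frac{7}{16} = \frac{7}{16} \approx 0.4375$)
$- l k = - \frac{7 \left(-2299\right)}{16} = \left(-1\right) \left(- \frac{16093}{16}\right) = \frac{16093}{16}$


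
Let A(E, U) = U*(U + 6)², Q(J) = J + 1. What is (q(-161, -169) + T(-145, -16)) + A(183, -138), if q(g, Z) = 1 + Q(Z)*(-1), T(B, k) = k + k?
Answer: -2404375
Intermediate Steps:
Q(J) = 1 + J
T(B, k) = 2*k
A(E, U) = U*(6 + U)²
q(g, Z) = -Z (q(g, Z) = 1 + (1 + Z)*(-1) = 1 + (-1 - Z) = -Z)
(q(-161, -169) + T(-145, -16)) + A(183, -138) = (-1*(-169) + 2*(-16)) - 138*(6 - 138)² = (169 - 32) - 138*(-132)² = 137 - 138*17424 = 137 - 2404512 = -2404375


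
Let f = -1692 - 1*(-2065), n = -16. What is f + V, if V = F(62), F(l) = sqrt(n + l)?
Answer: 373 + sqrt(46) ≈ 379.78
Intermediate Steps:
f = 373 (f = -1692 + 2065 = 373)
F(l) = sqrt(-16 + l)
V = sqrt(46) (V = sqrt(-16 + 62) = sqrt(46) ≈ 6.7823)
f + V = 373 + sqrt(46)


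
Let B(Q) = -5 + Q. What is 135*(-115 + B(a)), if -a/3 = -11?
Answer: -11745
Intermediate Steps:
a = 33 (a = -3*(-11) = 33)
135*(-115 + B(a)) = 135*(-115 + (-5 + 33)) = 135*(-115 + 28) = 135*(-87) = -11745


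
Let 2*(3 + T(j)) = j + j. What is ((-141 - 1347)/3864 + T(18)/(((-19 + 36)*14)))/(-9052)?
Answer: 1763/49550648 ≈ 3.5580e-5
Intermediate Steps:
T(j) = -3 + j (T(j) = -3 + (j + j)/2 = -3 + (2*j)/2 = -3 + j)
((-141 - 1347)/3864 + T(18)/(((-19 + 36)*14)))/(-9052) = ((-141 - 1347)/3864 + (-3 + 18)/(((-19 + 36)*14)))/(-9052) = (-1488*1/3864 + 15/((17*14)))*(-1/9052) = (-62/161 + 15/238)*(-1/9052) = -1763/5474*(-1/9052) = 1763/49550648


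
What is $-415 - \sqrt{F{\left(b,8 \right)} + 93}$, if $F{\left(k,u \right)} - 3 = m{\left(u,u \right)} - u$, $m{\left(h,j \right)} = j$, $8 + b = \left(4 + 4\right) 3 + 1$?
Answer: $-415 - 4 \sqrt{6} \approx -424.8$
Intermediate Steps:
$b = 17$ ($b = -8 + \left(\left(4 + 4\right) 3 + 1\right) = -8 + \left(8 \cdot 3 + 1\right) = -8 + \left(24 + 1\right) = -8 + 25 = 17$)
$F{\left(k,u \right)} = 3$ ($F{\left(k,u \right)} = 3 + \left(u - u\right) = 3 + 0 = 3$)
$-415 - \sqrt{F{\left(b,8 \right)} + 93} = -415 - \sqrt{3 + 93} = -415 - \sqrt{96} = -415 - 4 \sqrt{6}$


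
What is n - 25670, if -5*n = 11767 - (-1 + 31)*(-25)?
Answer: -140867/5 ≈ -28173.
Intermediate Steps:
n = -12517/5 (n = -(11767 - (-1 + 31)*(-25))/5 = -(11767 - 30*(-25))/5 = -(11767 - 1*(-750))/5 = -(11767 + 750)/5 = -1/5*12517 = -12517/5 ≈ -2503.4)
n - 25670 = -12517/5 - 25670 = -140867/5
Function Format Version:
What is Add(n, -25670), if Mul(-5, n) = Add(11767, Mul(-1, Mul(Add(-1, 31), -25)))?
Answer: Rational(-140867, 5) ≈ -28173.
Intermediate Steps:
n = Rational(-12517, 5) (n = Mul(Rational(-1, 5), Add(11767, Mul(-1, Mul(Add(-1, 31), -25)))) = Mul(Rational(-1, 5), Add(11767, Mul(-1, Mul(30, -25)))) = Mul(Rational(-1, 5), Add(11767, Mul(-1, -750))) = Mul(Rational(-1, 5), Add(11767, 750)) = Mul(Rational(-1, 5), 12517) = Rational(-12517, 5) ≈ -2503.4)
Add(n, -25670) = Add(Rational(-12517, 5), -25670) = Rational(-140867, 5)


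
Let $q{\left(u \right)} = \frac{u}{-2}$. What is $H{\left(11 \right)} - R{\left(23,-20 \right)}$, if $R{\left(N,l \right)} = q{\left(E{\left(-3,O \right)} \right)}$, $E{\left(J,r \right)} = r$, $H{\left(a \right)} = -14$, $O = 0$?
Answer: $-14$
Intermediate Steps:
$q{\left(u \right)} = - \frac{u}{2}$ ($q{\left(u \right)} = u \left(- \frac{1}{2}\right) = - \frac{u}{2}$)
$R{\left(N,l \right)} = 0$ ($R{\left(N,l \right)} = \left(- \frac{1}{2}\right) 0 = 0$)
$H{\left(11 \right)} - R{\left(23,-20 \right)} = -14 - 0 = -14 + 0 = -14$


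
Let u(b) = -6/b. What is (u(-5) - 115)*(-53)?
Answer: 30157/5 ≈ 6031.4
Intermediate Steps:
(u(-5) - 115)*(-53) = (-6/(-5) - 115)*(-53) = (-6*(-⅕) - 115)*(-53) = (6/5 - 115)*(-53) = -569/5*(-53) = 30157/5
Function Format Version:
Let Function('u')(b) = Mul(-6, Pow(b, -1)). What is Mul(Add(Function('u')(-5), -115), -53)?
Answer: Rational(30157, 5) ≈ 6031.4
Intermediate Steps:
Mul(Add(Function('u')(-5), -115), -53) = Mul(Add(Mul(-6, Pow(-5, -1)), -115), -53) = Mul(Add(Mul(-6, Rational(-1, 5)), -115), -53) = Mul(Add(Rational(6, 5), -115), -53) = Mul(Rational(-569, 5), -53) = Rational(30157, 5)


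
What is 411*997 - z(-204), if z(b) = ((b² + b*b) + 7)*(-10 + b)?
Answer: 18222913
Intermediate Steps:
z(b) = (-10 + b)*(7 + 2*b²) (z(b) = ((b² + b²) + 7)*(-10 + b) = (2*b² + 7)*(-10 + b) = (7 + 2*b²)*(-10 + b) = (-10 + b)*(7 + 2*b²))
411*997 - z(-204) = 411*997 - (-70 - 20*(-204)² + 2*(-204)³ + 7*(-204)) = 409767 - (-70 - 20*41616 + 2*(-8489664) - 1428) = 409767 - (-70 - 832320 - 16979328 - 1428) = 409767 - 1*(-17813146) = 409767 + 17813146 = 18222913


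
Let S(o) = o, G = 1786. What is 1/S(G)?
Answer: 1/1786 ≈ 0.00055991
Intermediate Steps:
1/S(G) = 1/1786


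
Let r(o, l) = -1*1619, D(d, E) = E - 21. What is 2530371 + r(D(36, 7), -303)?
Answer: 2528752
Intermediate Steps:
D(d, E) = -21 + E
r(o, l) = -1619
2530371 + r(D(36, 7), -303) = 2530371 - 1619 = 2528752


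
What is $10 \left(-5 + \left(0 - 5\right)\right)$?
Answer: $-100$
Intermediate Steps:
$10 \left(-5 + \left(0 - 5\right)\right) = 10 \left(-5 - 5\right) = 10 \left(-10\right) = -100$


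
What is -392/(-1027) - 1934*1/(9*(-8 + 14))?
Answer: -982525/27729 ≈ -35.433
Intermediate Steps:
-392/(-1027) - 1934*1/(9*(-8 + 14)) = -392*(-1/1027) - 1934/(9*6) = 392/1027 - 1934/54 = 392/1027 - 1934*1/54 = 392/1027 - 967/27 = -982525/27729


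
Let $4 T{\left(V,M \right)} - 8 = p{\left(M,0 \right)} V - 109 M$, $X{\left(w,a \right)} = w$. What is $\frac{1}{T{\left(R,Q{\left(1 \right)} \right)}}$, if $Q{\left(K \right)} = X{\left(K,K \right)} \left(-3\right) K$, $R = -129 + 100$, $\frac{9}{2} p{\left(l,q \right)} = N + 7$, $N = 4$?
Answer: $\frac{36}{2377} \approx 0.015145$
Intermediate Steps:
$p{\left(l,q \right)} = \frac{22}{9}$ ($p{\left(l,q \right)} = \frac{2 \left(4 + 7\right)}{9} = \frac{2}{9} \cdot 11 = \frac{22}{9}$)
$R = -29$
$Q{\left(K \right)} = - 3 K^{2}$ ($Q{\left(K \right)} = K \left(-3\right) K = - 3 K K = - 3 K^{2}$)
$T{\left(V,M \right)} = 2 - \frac{109 M}{4} + \frac{11 V}{18}$ ($T{\left(V,M \right)} = 2 + \frac{\frac{22 V}{9} - 109 M}{4} = 2 + \frac{- 109 M + \frac{22 V}{9}}{4} = 2 - \left(- \frac{11 V}{18} + \frac{109 M}{4}\right) = 2 - \frac{109 M}{4} + \frac{11 V}{18}$)
$\frac{1}{T{\left(R,Q{\left(1 \right)} \right)}} = \frac{1}{2 - \frac{109 \left(- 3 \cdot 1^{2}\right)}{4} + \frac{11}{18} \left(-29\right)} = \frac{1}{2 - \frac{109 \left(\left(-3\right) 1\right)}{4} - \frac{319}{18}} = \frac{1}{2 - - \frac{327}{4} - \frac{319}{18}} = \frac{1}{2 + \frac{327}{4} - \frac{319}{18}} = \frac{1}{\frac{2377}{36}} = \frac{36}{2377}$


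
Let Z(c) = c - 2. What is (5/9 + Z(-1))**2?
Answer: 484/81 ≈ 5.9753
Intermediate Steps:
Z(c) = -2 + c
(5/9 + Z(-1))**2 = (5/9 + (-2 - 1))**2 = (5*(1/9) - 3)**2 = (5/9 - 3)**2 = (-22/9)**2 = 484/81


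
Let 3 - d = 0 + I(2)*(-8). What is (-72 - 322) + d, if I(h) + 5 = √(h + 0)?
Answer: -431 + 8*√2 ≈ -419.69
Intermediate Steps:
I(h) = -5 + √h (I(h) = -5 + √(h + 0) = -5 + √h)
d = -37 + 8*√2 (d = 3 - (0 + (-5 + √2)*(-8)) = 3 - (0 + (40 - 8*√2)) = 3 - (40 - 8*√2) = 3 + (-40 + 8*√2) = -37 + 8*√2 ≈ -25.686)
(-72 - 322) + d = (-72 - 322) + (-37 + 8*√2) = -394 + (-37 + 8*√2) = -431 + 8*√2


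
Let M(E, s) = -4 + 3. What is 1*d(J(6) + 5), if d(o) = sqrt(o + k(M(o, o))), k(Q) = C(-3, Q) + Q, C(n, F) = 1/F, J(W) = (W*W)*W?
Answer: sqrt(219) ≈ 14.799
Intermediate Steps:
J(W) = W**3 (J(W) = W**2*W = W**3)
M(E, s) = -1
k(Q) = Q + 1/Q (k(Q) = 1/Q + Q = Q + 1/Q)
d(o) = sqrt(-2 + o) (d(o) = sqrt(o + (-1 + 1/(-1))) = sqrt(o + (-1 - 1)) = sqrt(o - 2) = sqrt(-2 + o))
1*d(J(6) + 5) = 1*sqrt(-2 + (6**3 + 5)) = 1*sqrt(-2 + (216 + 5)) = 1*sqrt(-2 + 221) = 1*sqrt(219) = sqrt(219)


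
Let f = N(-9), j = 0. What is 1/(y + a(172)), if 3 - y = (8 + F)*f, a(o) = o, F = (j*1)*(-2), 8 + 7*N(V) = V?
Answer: 7/1361 ≈ 0.0051433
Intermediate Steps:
N(V) = -8/7 + V/7
F = 0 (F = (0*1)*(-2) = 0*(-2) = 0)
f = -17/7 (f = -8/7 + (1/7)*(-9) = -8/7 - 9/7 = -17/7 ≈ -2.4286)
y = 157/7 (y = 3 - (8 + 0)*(-17)/7 = 3 - 8*(-17)/7 = 3 - 1*(-136/7) = 3 + 136/7 = 157/7 ≈ 22.429)
1/(y + a(172)) = 1/(157/7 + 172) = 1/(1361/7) = 7/1361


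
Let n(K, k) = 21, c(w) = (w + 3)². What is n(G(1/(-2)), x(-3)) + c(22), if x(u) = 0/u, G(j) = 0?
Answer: 646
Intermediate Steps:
x(u) = 0
c(w) = (3 + w)²
n(G(1/(-2)), x(-3)) + c(22) = 21 + (3 + 22)² = 21 + 25² = 21 + 625 = 646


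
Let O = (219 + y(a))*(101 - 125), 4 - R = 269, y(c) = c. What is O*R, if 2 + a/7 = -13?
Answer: 725040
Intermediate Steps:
a = -105 (a = -14 + 7*(-13) = -14 - 91 = -105)
R = -265 (R = 4 - 1*269 = 4 - 269 = -265)
O = -2736 (O = (219 - 105)*(101 - 125) = 114*(-24) = -2736)
O*R = -2736*(-265) = 725040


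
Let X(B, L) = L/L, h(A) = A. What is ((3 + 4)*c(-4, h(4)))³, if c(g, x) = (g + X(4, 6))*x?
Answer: -592704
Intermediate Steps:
X(B, L) = 1
c(g, x) = x*(1 + g) (c(g, x) = (g + 1)*x = (1 + g)*x = x*(1 + g))
((3 + 4)*c(-4, h(4)))³ = ((3 + 4)*(4*(1 - 4)))³ = (7*(4*(-3)))³ = (7*(-12))³ = (-84)³ = -592704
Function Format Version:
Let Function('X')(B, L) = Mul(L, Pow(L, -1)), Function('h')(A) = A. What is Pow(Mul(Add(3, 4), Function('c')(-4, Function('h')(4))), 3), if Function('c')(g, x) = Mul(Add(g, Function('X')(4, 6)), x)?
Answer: -592704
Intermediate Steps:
Function('X')(B, L) = 1
Function('c')(g, x) = Mul(x, Add(1, g)) (Function('c')(g, x) = Mul(Add(g, 1), x) = Mul(Add(1, g), x) = Mul(x, Add(1, g)))
Pow(Mul(Add(3, 4), Function('c')(-4, Function('h')(4))), 3) = Pow(Mul(Add(3, 4), Mul(4, Add(1, -4))), 3) = Pow(Mul(7, Mul(4, -3)), 3) = Pow(Mul(7, -12), 3) = Pow(-84, 3) = -592704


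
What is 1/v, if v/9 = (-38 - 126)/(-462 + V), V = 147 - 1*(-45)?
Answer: 15/82 ≈ 0.18293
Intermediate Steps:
V = 192 (V = 147 + 45 = 192)
v = 82/15 (v = 9*((-38 - 126)/(-462 + 192)) = 9*(-164/(-270)) = 9*(-164*(-1/270)) = 9*(82/135) = 82/15 ≈ 5.4667)
1/v = 1/(82/15) = 15/82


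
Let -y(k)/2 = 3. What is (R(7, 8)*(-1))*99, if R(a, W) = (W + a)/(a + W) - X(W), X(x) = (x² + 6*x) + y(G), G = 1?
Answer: 10395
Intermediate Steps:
y(k) = -6 (y(k) = -2*3 = -6)
X(x) = -6 + x² + 6*x (X(x) = (x² + 6*x) - 6 = -6 + x² + 6*x)
R(a, W) = 7 - W² - 6*W (R(a, W) = (W + a)/(a + W) - (-6 + W² + 6*W) = (W + a)/(W + a) + (6 - W² - 6*W) = 1 + (6 - W² - 6*W) = 7 - W² - 6*W)
(R(7, 8)*(-1))*99 = ((7 - 1*8² - 6*8)*(-1))*99 = ((7 - 1*64 - 48)*(-1))*99 = ((7 - 64 - 48)*(-1))*99 = -105*(-1)*99 = 105*99 = 10395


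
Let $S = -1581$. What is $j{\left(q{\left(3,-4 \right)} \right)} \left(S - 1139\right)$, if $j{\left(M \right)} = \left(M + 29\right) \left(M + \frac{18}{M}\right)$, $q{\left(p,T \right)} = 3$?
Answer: $-783360$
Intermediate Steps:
$j{\left(M \right)} = \left(29 + M\right) \left(M + \frac{18}{M}\right)$
$j{\left(q{\left(3,-4 \right)} \right)} \left(S - 1139\right) = \left(18 + 3^{2} + 29 \cdot 3 + \frac{522}{3}\right) \left(-1581 - 1139\right) = \left(18 + 9 + 87 + 522 \cdot \frac{1}{3}\right) \left(-2720\right) = \left(18 + 9 + 87 + 174\right) \left(-2720\right) = 288 \left(-2720\right) = -783360$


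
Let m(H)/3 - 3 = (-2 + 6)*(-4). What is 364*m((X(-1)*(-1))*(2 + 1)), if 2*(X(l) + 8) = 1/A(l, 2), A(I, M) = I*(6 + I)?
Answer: -14196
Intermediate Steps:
X(l) = -8 + 1/(2*l*(6 + l)) (X(l) = -8 + 1/(2*((l*(6 + l)))) = -8 + (1/(l*(6 + l)))/2 = -8 + 1/(2*l*(6 + l)))
m(H) = -39 (m(H) = 9 + 3*((-2 + 6)*(-4)) = 9 + 3*(4*(-4)) = 9 + 3*(-16) = 9 - 48 = -39)
364*m((X(-1)*(-1))*(2 + 1)) = 364*(-39) = -14196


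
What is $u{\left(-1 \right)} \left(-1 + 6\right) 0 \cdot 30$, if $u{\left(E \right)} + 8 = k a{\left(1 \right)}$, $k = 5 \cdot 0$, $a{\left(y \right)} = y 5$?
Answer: $0$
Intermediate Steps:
$a{\left(y \right)} = 5 y$
$k = 0$
$u{\left(E \right)} = -8$ ($u{\left(E \right)} = -8 + 0 \cdot 5 \cdot 1 = -8 + 0 \cdot 5 = -8 + 0 = -8$)
$u{\left(-1 \right)} \left(-1 + 6\right) 0 \cdot 30 = - 8 \left(-1 + 6\right) 0 \cdot 30 = - 8 \cdot 5 \cdot 0 \cdot 30 = \left(-8\right) 0 \cdot 30 = 0 \cdot 30 = 0$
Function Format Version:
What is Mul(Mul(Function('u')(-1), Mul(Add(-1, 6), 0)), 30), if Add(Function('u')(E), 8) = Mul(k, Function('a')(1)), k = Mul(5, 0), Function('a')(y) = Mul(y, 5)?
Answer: 0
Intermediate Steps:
Function('a')(y) = Mul(5, y)
k = 0
Function('u')(E) = -8 (Function('u')(E) = Add(-8, Mul(0, Mul(5, 1))) = Add(-8, Mul(0, 5)) = Add(-8, 0) = -8)
Mul(Mul(Function('u')(-1), Mul(Add(-1, 6), 0)), 30) = Mul(Mul(-8, Mul(Add(-1, 6), 0)), 30) = Mul(Mul(-8, Mul(5, 0)), 30) = Mul(Mul(-8, 0), 30) = Mul(0, 30) = 0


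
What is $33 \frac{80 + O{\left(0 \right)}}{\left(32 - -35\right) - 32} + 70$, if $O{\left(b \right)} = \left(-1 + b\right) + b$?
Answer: $\frac{5057}{35} \approx 144.49$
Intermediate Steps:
$O{\left(b \right)} = -1 + 2 b$
$33 \frac{80 + O{\left(0 \right)}}{\left(32 - -35\right) - 32} + 70 = 33 \frac{80 + \left(-1 + 2 \cdot 0\right)}{\left(32 - -35\right) - 32} + 70 = 33 \frac{80 + \left(-1 + 0\right)}{\left(32 + 35\right) - 32} + 70 = 33 \frac{80 - 1}{67 - 32} + 70 = 33 \cdot \frac{79}{35} + 70 = \frac{2607}{35} + 70 = \frac{5057}{35}$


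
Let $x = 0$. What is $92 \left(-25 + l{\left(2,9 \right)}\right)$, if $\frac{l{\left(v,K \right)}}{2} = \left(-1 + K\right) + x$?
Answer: $-828$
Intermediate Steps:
$l{\left(v,K \right)} = -2 + 2 K$ ($l{\left(v,K \right)} = 2 \left(\left(-1 + K\right) + 0\right) = 2 \left(-1 + K\right) = -2 + 2 K$)
$92 \left(-25 + l{\left(2,9 \right)}\right) = 92 \left(-25 + \left(-2 + 2 \cdot 9\right)\right) = 92 \left(-25 + \left(-2 + 18\right)\right) = 92 \left(-25 + 16\right) = 92 \left(-9\right) = -828$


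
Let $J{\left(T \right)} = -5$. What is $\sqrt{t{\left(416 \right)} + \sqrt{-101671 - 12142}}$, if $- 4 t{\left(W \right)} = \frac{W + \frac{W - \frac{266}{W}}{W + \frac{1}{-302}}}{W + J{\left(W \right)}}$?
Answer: $\frac{\sqrt{-10033421949845866 + 39556369717660224 i \sqrt{113813}}}{198887832} \approx 12.983 + 12.993 i$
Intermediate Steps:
$t{\left(W \right)} = - \frac{W + \frac{W - \frac{266}{W}}{- \frac{1}{302} + W}}{4 \left(-5 + W\right)}$ ($t{\left(W \right)} = - \frac{\left(W + \frac{W - \frac{266}{W}}{W + \frac{1}{-302}}\right) \frac{1}{W - 5}}{4} = - \frac{\left(W + \frac{W - \frac{266}{W}}{W - \frac{1}{302}}\right) \frac{1}{-5 + W}}{4} = - \frac{\left(W + \frac{W - \frac{266}{W}}{- \frac{1}{302} + W}\right) \frac{1}{-5 + W}}{4} = - \frac{\frac{1}{-5 + W} \left(W + \frac{W - \frac{266}{W}}{- \frac{1}{302} + W}\right)}{4} = - \frac{W + \frac{W - \frac{266}{W}}{- \frac{1}{302} + W}}{4 \left(-5 + W\right)}$)
$\sqrt{t{\left(416 \right)} + \sqrt{-101671 - 12142}} = \sqrt{\frac{80332 - 302 \cdot 416^{3} - 301 \cdot 416^{2}}{4 \cdot 416 \left(5 - 628576 + 302 \cdot 416^{2}\right)} + \sqrt{-101671 - 12142}} = \sqrt{\frac{1}{4} \cdot \frac{1}{416} \frac{1}{5 - 628576 + 302 \cdot 173056} \left(80332 - 21741371392 - 52089856\right) + \sqrt{-113813}} = \sqrt{\frac{1}{4} \cdot \frac{1}{416} \frac{1}{5 - 628576 + 52262912} \left(80332 - 21741371392 - 52089856\right) + i \sqrt{113813}} = \sqrt{\frac{1}{4} \cdot \frac{1}{416} \cdot \frac{1}{51634341} \left(-21793380916\right) + i \sqrt{113813}} = \sqrt{- \frac{5448345229}{21479885856} + i \sqrt{113813}}$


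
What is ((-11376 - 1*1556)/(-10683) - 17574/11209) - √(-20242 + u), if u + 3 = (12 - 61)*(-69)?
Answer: -42788254/119745747 - 4*I*√1054 ≈ -0.35733 - 129.86*I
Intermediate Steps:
u = 3378 (u = -3 + (12 - 61)*(-69) = -3 - 49*(-69) = -3 + 3381 = 3378)
((-11376 - 1*1556)/(-10683) - 17574/11209) - √(-20242 + u) = ((-11376 - 1*1556)/(-10683) - 17574/11209) - √(-20242 + 3378) = ((-11376 - 1556)*(-1/10683) - 17574*1/11209) - √(-16864) = (-12932*(-1/10683) - 17574/11209) - 4*I*√1054 = (12932/10683 - 17574/11209) - 4*I*√1054 = -42788254/119745747 - 4*I*√1054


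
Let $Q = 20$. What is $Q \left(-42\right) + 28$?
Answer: $-812$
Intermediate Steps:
$Q \left(-42\right) + 28 = 20 \left(-42\right) + 28 = -840 + 28 = -812$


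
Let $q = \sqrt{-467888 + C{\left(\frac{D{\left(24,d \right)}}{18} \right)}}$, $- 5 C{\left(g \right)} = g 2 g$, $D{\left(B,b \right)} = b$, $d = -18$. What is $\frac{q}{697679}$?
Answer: $\frac{9 i \sqrt{144410}}{3488395} \approx 0.00098043 i$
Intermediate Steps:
$C{\left(g \right)} = - \frac{2 g^{2}}{5}$ ($C{\left(g \right)} = - \frac{g 2 g}{5} = - \frac{2 g g}{5} = - \frac{2 g^{2}}{5}$)
$q = \frac{9 i \sqrt{144410}}{5}$ ($q = \sqrt{-467888 - \frac{2 \left(- \frac{18}{18}\right)^{2}}{5}} = \sqrt{-467888 - \frac{2 \left(\left(-18\right) \frac{1}{18}\right)^{2}}{5}} = \sqrt{-467888 - \frac{2 \left(-1\right)^{2}}{5}} = \sqrt{-467888 - \frac{2}{5}} = \sqrt{- \frac{2339442}{5}} = \frac{9 i \sqrt{144410}}{5} \approx 684.02 i$)
$\frac{q}{697679} = \frac{\frac{9}{5} i \sqrt{144410}}{697679} = \frac{9 i \sqrt{144410}}{5} \cdot \frac{1}{697679} = \frac{9 i \sqrt{144410}}{3488395}$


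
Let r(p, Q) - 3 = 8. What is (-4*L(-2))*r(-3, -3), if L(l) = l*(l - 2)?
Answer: -352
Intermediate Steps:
r(p, Q) = 11 (r(p, Q) = 3 + 8 = 11)
L(l) = l*(-2 + l)
(-4*L(-2))*r(-3, -3) = -(-8)*(-2 - 2)*11 = -(-8)*(-4)*11 = -4*8*11 = -32*11 = -352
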